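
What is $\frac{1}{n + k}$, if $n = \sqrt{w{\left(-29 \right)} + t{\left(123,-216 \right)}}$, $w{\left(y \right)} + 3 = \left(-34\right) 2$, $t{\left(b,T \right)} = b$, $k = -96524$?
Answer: $- \frac{24131}{2329220631} - \frac{\sqrt{13}}{4658441262} \approx -1.0361 \cdot 10^{-5}$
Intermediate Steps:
$w{\left(y \right)} = -71$ ($w{\left(y \right)} = -3 - 68 = -71$)
$n = 2 \sqrt{13}$ ($n = \sqrt{-71 + 123} = \sqrt{52} = 2 \sqrt{13} \approx 7.2111$)
$\frac{1}{n + k} = \frac{1}{2 \sqrt{13} - 96524} = \frac{1}{-96524 + 2 \sqrt{13}}$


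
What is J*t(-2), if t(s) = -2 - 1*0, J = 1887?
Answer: -3774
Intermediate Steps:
t(s) = -2 (t(s) = -2 + 0 = -2)
J*t(-2) = 1887*(-2) = -3774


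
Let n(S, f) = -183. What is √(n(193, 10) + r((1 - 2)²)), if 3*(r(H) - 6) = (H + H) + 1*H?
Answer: 4*I*√11 ≈ 13.266*I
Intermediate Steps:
r(H) = 6 + H (r(H) = 6 + ((H + H) + 1*H)/3 = 6 + (2*H + H)/3 = 6 + (3*H)/3 = 6 + H)
√(n(193, 10) + r((1 - 2)²)) = √(-183 + (6 + (1 - 2)²)) = √(-183 + (6 + (-1)²)) = √(-183 + (6 + 1)) = √(-183 + 7) = √(-176) = 4*I*√11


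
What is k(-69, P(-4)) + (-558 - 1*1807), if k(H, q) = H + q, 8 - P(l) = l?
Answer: -2422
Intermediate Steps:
P(l) = 8 - l
k(-69, P(-4)) + (-558 - 1*1807) = (-69 + (8 - 1*(-4))) + (-558 - 1*1807) = (-69 + (8 + 4)) + (-558 - 1807) = (-69 + 12) - 2365 = -57 - 2365 = -2422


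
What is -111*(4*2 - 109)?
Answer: 11211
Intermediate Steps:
-111*(4*2 - 109) = -111*(8 - 109) = -111*(-101) = 11211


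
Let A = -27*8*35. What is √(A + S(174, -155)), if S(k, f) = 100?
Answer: 2*I*√1865 ≈ 86.371*I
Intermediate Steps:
A = -7560 (A = -216*35 = -7560)
√(A + S(174, -155)) = √(-7560 + 100) = √(-7460) = 2*I*√1865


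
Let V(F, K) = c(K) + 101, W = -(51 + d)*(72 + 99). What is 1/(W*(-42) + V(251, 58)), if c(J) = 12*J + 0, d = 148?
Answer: 1/1430015 ≈ 6.9929e-7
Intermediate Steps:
c(J) = 12*J
W = -34029 (W = -(51 + 148)*(72 + 99) = -199*171 = -1*34029 = -34029)
V(F, K) = 101 + 12*K (V(F, K) = 12*K + 101 = 101 + 12*K)
1/(W*(-42) + V(251, 58)) = 1/(-34029*(-42) + (101 + 12*58)) = 1/(1429218 + (101 + 696)) = 1/(1429218 + 797) = 1/1430015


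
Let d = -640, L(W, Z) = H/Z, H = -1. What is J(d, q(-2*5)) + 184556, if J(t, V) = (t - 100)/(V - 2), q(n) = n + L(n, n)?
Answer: 21969564/119 ≈ 1.8462e+5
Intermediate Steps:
L(W, Z) = -1/Z
q(n) = n - 1/n
J(t, V) = (-100 + t)/(-2 + V)
J(d, q(-2*5)) + 184556 = (-100 - 640)/(-2 + (-2*5 - 1/((-2*5)))) + 184556 = -740/(-2 + (-10 - 1/(-10))) + 184556 = -740/(-2 + (-10 - 1*(-⅒))) + 184556 = -740/(-2 + (-10 + ⅒)) + 184556 = -740/(-2 - 99/10) + 184556 = -740/(-119/10) + 184556 = -10/119*(-740) + 184556 = 7400/119 + 184556 = 21969564/119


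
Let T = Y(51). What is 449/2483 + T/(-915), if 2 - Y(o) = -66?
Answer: 241991/2271945 ≈ 0.10651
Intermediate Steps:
Y(o) = 68 (Y(o) = 2 - 1*(-66) = 2 + 66 = 68)
T = 68
449/2483 + T/(-915) = 449/2483 + 68/(-915) = 449*(1/2483) + 68*(-1/915) = 449/2483 - 68/915 = 241991/2271945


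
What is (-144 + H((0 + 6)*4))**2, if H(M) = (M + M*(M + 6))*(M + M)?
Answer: 1265082624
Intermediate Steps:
H(M) = 2*M*(M + M*(6 + M)) (H(M) = (M + M*(6 + M))*(2*M) = 2*M*(M + M*(6 + M)))
(-144 + H((0 + 6)*4))**2 = (-144 + 2*((0 + 6)*4)**2*(7 + (0 + 6)*4))**2 = (-144 + 2*(6*4)**2*(7 + 6*4))**2 = (-144 + 2*24**2*(7 + 24))**2 = (-144 + 2*576*31)**2 = (-144 + 35712)**2 = 35568**2 = 1265082624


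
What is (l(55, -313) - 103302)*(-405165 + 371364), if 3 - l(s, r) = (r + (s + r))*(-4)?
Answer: 3568810983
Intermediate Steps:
l(s, r) = 3 + 4*s + 8*r (l(s, r) = 3 - (r + (s + r))*(-4) = 3 - (r + (r + s))*(-4) = 3 - (s + 2*r)*(-4) = 3 - (-8*r - 4*s) = 3 + (4*s + 8*r) = 3 + 4*s + 8*r)
(l(55, -313) - 103302)*(-405165 + 371364) = ((3 + 4*55 + 8*(-313)) - 103302)*(-405165 + 371364) = ((3 + 220 - 2504) - 103302)*(-33801) = (-2281 - 103302)*(-33801) = -105583*(-33801) = 3568810983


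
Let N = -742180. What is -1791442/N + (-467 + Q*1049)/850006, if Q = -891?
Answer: 207176158493/157714363270 ≈ 1.3136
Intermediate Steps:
-1791442/N + (-467 + Q*1049)/850006 = -1791442/(-742180) + (-467 - 891*1049)/850006 = -1791442*(-1/742180) + (-467 - 934659)*(1/850006) = 895721/371090 - 935126*1/850006 = 895721/371090 - 467563/425003 = 207176158493/157714363270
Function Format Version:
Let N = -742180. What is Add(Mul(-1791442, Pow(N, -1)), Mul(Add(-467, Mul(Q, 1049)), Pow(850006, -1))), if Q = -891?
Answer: Rational(207176158493, 157714363270) ≈ 1.3136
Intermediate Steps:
Add(Mul(-1791442, Pow(N, -1)), Mul(Add(-467, Mul(Q, 1049)), Pow(850006, -1))) = Add(Mul(-1791442, Pow(-742180, -1)), Mul(Add(-467, Mul(-891, 1049)), Pow(850006, -1))) = Add(Mul(-1791442, Rational(-1, 742180)), Mul(Add(-467, -934659), Rational(1, 850006))) = Add(Rational(895721, 371090), Mul(-935126, Rational(1, 850006))) = Add(Rational(895721, 371090), Rational(-467563, 425003)) = Rational(207176158493, 157714363270)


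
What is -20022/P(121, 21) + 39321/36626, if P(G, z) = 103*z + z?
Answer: -53954059/6665932 ≈ -8.0940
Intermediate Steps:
P(G, z) = 104*z
-20022/P(121, 21) + 39321/36626 = -20022/(104*21) + 39321/36626 = -20022/2184 + 39321*(1/36626) = -20022*1/2184 + 39321/36626 = -3337/364 + 39321/36626 = -53954059/6665932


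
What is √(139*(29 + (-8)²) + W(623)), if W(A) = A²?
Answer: 4*√25066 ≈ 633.29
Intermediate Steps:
√(139*(29 + (-8)²) + W(623)) = √(139*(29 + (-8)²) + 623²) = √(139*(29 + 64) + 388129) = √(139*93 + 388129) = √(12927 + 388129) = √401056 = 4*√25066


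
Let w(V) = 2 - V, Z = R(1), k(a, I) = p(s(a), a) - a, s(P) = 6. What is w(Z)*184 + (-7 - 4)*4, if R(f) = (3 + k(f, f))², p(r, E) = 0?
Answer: -412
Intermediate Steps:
k(a, I) = -a (k(a, I) = 0 - a = -a)
R(f) = (3 - f)²
Z = 4 (Z = (3 - 1*1)² = (3 - 1)² = 2² = 4)
w(Z)*184 + (-7 - 4)*4 = (2 - 1*4)*184 + (-7 - 4)*4 = (2 - 4)*184 - 11*4 = -2*184 - 44 = -368 - 44 = -412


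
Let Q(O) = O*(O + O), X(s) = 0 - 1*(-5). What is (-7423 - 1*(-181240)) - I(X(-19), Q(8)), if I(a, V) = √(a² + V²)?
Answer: 173817 - √16409 ≈ 1.7369e+5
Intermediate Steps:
X(s) = 5 (X(s) = 0 + 5 = 5)
Q(O) = 2*O² (Q(O) = O*(2*O) = 2*O²)
I(a, V) = √(V² + a²)
(-7423 - 1*(-181240)) - I(X(-19), Q(8)) = (-7423 - 1*(-181240)) - √((2*8²)² + 5²) = (-7423 + 181240) - √((2*64)² + 25) = 173817 - √(128² + 25) = 173817 - √(16384 + 25) = 173817 - √16409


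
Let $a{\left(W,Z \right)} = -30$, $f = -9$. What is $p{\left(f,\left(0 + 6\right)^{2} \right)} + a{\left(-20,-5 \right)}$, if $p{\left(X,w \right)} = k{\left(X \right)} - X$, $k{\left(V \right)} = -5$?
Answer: $-26$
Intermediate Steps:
$p{\left(X,w \right)} = -5 - X$
$p{\left(f,\left(0 + 6\right)^{2} \right)} + a{\left(-20,-5 \right)} = \left(-5 - -9\right) - 30 = \left(-5 + 9\right) - 30 = 4 - 30 = -26$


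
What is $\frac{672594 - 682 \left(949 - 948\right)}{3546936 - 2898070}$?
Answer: $\frac{335956}{324433} \approx 1.0355$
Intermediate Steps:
$\frac{672594 - 682 \left(949 - 948\right)}{3546936 - 2898070} = \frac{672594 - 682}{648866} = \left(672594 - 682\right) \frac{1}{648866} = 671912 \cdot \frac{1}{648866} = \frac{335956}{324433}$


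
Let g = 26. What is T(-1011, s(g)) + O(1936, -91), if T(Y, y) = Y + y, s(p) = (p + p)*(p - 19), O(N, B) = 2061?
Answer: 1414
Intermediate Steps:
s(p) = 2*p*(-19 + p) (s(p) = (2*p)*(-19 + p) = 2*p*(-19 + p))
T(-1011, s(g)) + O(1936, -91) = (-1011 + 2*26*(-19 + 26)) + 2061 = (-1011 + 2*26*7) + 2061 = (-1011 + 364) + 2061 = -647 + 2061 = 1414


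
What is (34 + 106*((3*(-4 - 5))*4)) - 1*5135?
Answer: -16549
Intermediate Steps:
(34 + 106*((3*(-4 - 5))*4)) - 1*5135 = (34 + 106*((3*(-9))*4)) - 5135 = (34 + 106*(-27*4)) - 5135 = (34 + 106*(-108)) - 5135 = (34 - 11448) - 5135 = -11414 - 5135 = -16549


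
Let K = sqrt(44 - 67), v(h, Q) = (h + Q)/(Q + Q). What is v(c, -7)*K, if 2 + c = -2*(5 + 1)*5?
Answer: 69*I*sqrt(23)/14 ≈ 23.637*I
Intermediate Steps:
c = -62 (c = -2 - 2*(5 + 1)*5 = -2 - 2*6*5 = -2 - 12*5 = -2 - 60 = -62)
v(h, Q) = (Q + h)/(2*Q) (v(h, Q) = (Q + h)/((2*Q)) = (Q + h)*(1/(2*Q)) = (Q + h)/(2*Q))
K = I*sqrt(23) (K = sqrt(-23) = I*sqrt(23) ≈ 4.7958*I)
v(c, -7)*K = ((1/2)*(-7 - 62)/(-7))*(I*sqrt(23)) = ((1/2)*(-1/7)*(-69))*(I*sqrt(23)) = 69*(I*sqrt(23))/14 = 69*I*sqrt(23)/14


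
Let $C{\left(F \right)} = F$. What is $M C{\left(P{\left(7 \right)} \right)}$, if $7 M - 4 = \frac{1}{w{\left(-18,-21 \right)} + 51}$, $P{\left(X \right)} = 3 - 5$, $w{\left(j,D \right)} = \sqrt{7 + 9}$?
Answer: $- \frac{442}{385} \approx -1.1481$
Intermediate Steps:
$w{\left(j,D \right)} = 4$ ($w{\left(j,D \right)} = \sqrt{16} = 4$)
$P{\left(X \right)} = -2$ ($P{\left(X \right)} = 3 - 5 = -2$)
$M = \frac{221}{385}$ ($M = \frac{4}{7} + \frac{1}{7 \left(4 + 51\right)} = \frac{4}{7} + \frac{1}{7 \cdot 55} = \frac{4}{7} + \frac{1}{7} \cdot \frac{1}{55} = \frac{4}{7} + \frac{1}{385} = \frac{221}{385} \approx 0.57403$)
$M C{\left(P{\left(7 \right)} \right)} = \frac{221}{385} \left(-2\right) = - \frac{442}{385}$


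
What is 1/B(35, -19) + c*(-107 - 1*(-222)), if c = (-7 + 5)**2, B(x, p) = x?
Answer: 16101/35 ≈ 460.03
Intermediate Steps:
c = 4 (c = (-2)**2 = 4)
1/B(35, -19) + c*(-107 - 1*(-222)) = 1/35 + 4*(-107 - 1*(-222)) = 1/35 + 4*(-107 + 222) = 1/35 + 4*115 = 1/35 + 460 = 16101/35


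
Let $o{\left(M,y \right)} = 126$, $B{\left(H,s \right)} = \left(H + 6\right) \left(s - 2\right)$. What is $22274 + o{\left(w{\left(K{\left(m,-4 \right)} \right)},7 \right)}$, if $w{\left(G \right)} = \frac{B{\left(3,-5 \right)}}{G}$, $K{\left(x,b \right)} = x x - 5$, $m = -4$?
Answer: $22400$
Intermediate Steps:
$K{\left(x,b \right)} = -5 + x^{2}$ ($K{\left(x,b \right)} = x^{2} - 5 = -5 + x^{2}$)
$B{\left(H,s \right)} = \left(-2 + s\right) \left(6 + H\right)$ ($B{\left(H,s \right)} = \left(6 + H\right) \left(-2 + s\right) = \left(-2 + s\right) \left(6 + H\right)$)
$w{\left(G \right)} = - \frac{63}{G}$ ($w{\left(G \right)} = \frac{-12 - 6 + 6 \left(-5\right) + 3 \left(-5\right)}{G} = \frac{-12 - 6 - 30 - 15}{G} = - \frac{63}{G}$)
$22274 + o{\left(w{\left(K{\left(m,-4 \right)} \right)},7 \right)} = 22274 + 126 = 22400$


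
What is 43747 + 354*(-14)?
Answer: 38791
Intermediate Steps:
43747 + 354*(-14) = 43747 - 4956 = 38791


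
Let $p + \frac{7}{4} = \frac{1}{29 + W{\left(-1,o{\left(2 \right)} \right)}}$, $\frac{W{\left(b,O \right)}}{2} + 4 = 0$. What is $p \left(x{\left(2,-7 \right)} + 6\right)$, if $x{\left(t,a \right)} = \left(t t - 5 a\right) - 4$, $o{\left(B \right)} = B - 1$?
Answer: $- \frac{5863}{84} \approx -69.798$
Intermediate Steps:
$o{\left(B \right)} = -1 + B$
$W{\left(b,O \right)} = -8$ ($W{\left(b,O \right)} = -8 + 2 \cdot 0 = -8 + 0 = -8$)
$p = - \frac{143}{84}$ ($p = - \frac{7}{4} + \frac{1}{29 - 8} = - \frac{7}{4} + \frac{1}{21} = - \frac{143}{84} \approx -1.7024$)
$x{\left(t,a \right)} = -4 + t^{2} - 5 a$ ($x{\left(t,a \right)} = \left(t^{2} - 5 a\right) - 4 = -4 + t^{2} - 5 a$)
$p \left(x{\left(2,-7 \right)} + 6\right) = - \frac{143 \left(\left(-4 + 2^{2} - -35\right) + 6\right)}{84} = - \frac{143 \left(\left(-4 + 4 + 35\right) + 6\right)}{84} = - \frac{143 \left(35 + 6\right)}{84} = \left(- \frac{143}{84}\right) 41 = - \frac{5863}{84}$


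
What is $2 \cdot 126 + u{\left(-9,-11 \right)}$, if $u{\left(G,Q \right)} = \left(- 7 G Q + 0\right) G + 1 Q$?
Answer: $6478$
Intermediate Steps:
$u{\left(G,Q \right)} = Q - 7 Q G^{2}$ ($u{\left(G,Q \right)} = \left(- 7 G Q + 0\right) G + Q = - 7 G Q G + Q = - 7 Q G^{2} + Q = Q - 7 Q G^{2}$)
$2 \cdot 126 + u{\left(-9,-11 \right)} = 2 \cdot 126 - 11 \left(1 - 7 \left(-9\right)^{2}\right) = 252 - 11 \left(1 - 567\right) = 252 - -6226 = 252 + 6226 = 6478$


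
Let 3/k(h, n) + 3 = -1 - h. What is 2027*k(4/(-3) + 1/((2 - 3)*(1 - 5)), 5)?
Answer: -72972/35 ≈ -2084.9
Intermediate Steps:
k(h, n) = 3/(-4 - h) (k(h, n) = 3/(-3 + (-1 - h)) = 3/(-4 - h))
2027*k(4/(-3) + 1/((2 - 3)*(1 - 5)), 5) = 2027*(-3/(4 + (4/(-3) + 1/((2 - 3)*(1 - 5))))) = 2027*(-3/(4 + (4*(-⅓) + 1/(-1*(-4))))) = 2027*(-3/(4 + (-4/3 + 1/4))) = 2027*(-3/(4 + (-4/3 + 1*(¼)))) = 2027*(-3/(4 + (-4/3 + ¼))) = 2027*(-3/(4 - 13/12)) = 2027*(-3/35/12) = 2027*(-3*12/35) = 2027*(-36/35) = -72972/35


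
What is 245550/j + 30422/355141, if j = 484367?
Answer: 101940285424/172018580747 ≈ 0.59261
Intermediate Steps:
245550/j + 30422/355141 = 245550/484367 + 30422/355141 = 101940285424/172018580747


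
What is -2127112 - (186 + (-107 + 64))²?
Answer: -2147561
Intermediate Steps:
-2127112 - (186 + (-107 + 64))² = -2127112 - (186 - 43)² = -2127112 - 1*143² = -2127112 - 1*20449 = -2127112 - 20449 = -2147561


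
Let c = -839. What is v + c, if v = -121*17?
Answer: -2896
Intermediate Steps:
v = -2057
v + c = -2057 - 839 = -2896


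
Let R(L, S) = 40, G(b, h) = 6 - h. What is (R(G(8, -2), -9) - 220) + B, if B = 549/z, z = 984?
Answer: -58857/328 ≈ -179.44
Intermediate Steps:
B = 183/328 (B = 549/984 = 549*(1/984) = 183/328 ≈ 0.55793)
(R(G(8, -2), -9) - 220) + B = (40 - 220) + 183/328 = -180 + 183/328 = -58857/328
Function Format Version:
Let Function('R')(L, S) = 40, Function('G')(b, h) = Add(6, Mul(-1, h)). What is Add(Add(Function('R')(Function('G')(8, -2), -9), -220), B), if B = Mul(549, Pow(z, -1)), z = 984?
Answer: Rational(-58857, 328) ≈ -179.44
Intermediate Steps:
B = Rational(183, 328) (B = Mul(549, Pow(984, -1)) = Mul(549, Rational(1, 984)) = Rational(183, 328) ≈ 0.55793)
Add(Add(Function('R')(Function('G')(8, -2), -9), -220), B) = Add(Add(40, -220), Rational(183, 328)) = Add(-180, Rational(183, 328)) = Rational(-58857, 328)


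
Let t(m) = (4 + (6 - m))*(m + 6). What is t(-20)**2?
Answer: 176400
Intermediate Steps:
t(m) = (6 + m)*(10 - m) (t(m) = (10 - m)*(6 + m) = (6 + m)*(10 - m))
t(-20)**2 = (60 - 1*(-20)**2 + 4*(-20))**2 = (60 - 1*400 - 80)**2 = (60 - 400 - 80)**2 = (-420)**2 = 176400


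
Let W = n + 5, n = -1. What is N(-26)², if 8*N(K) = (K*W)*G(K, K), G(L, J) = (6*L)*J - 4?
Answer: 2774760976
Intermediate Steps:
G(L, J) = -4 + 6*J*L (G(L, J) = 6*J*L - 4 = -4 + 6*J*L)
W = 4 (W = -1 + 5 = 4)
N(K) = K*(-4 + 6*K²)/2 (N(K) = ((K*4)*(-4 + 6*K*K))/8 = ((4*K)*(-4 + 6*K²))/8 = (4*K*(-4 + 6*K²))/8 = K*(-4 + 6*K²)/2)
N(-26)² = (-26*(-2 + 3*(-26)²))² = (-26*(-2 + 3*676))² = (-26*(-2 + 2028))² = (-26*2026)² = (-52676)² = 2774760976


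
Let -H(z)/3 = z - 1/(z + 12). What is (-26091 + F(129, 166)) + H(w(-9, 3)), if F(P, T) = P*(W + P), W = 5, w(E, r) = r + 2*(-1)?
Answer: -114501/13 ≈ -8807.8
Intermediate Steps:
w(E, r) = -2 + r (w(E, r) = r - 2 = -2 + r)
H(z) = -3*z + 3/(12 + z) (H(z) = -3*(z - 1/(z + 12)) = -3*(z - 1/(12 + z)) = -3*z + 3/(12 + z))
F(P, T) = P*(5 + P)
(-26091 + F(129, 166)) + H(w(-9, 3)) = (-26091 + 129*(5 + 129)) + 3*(1 - (-2 + 3)² - 12*(-2 + 3))/(12 + (-2 + 3)) = (-26091 + 129*134) + 3*(1 - 1*1² - 12*1)/(12 + 1) = (-26091 + 17286) + 3*(1 - 1*1 - 12)/13 = -8805 + 3*(1/13)*(1 - 1 - 12) = -8805 + 3*(1/13)*(-12) = -8805 - 36/13 = -114501/13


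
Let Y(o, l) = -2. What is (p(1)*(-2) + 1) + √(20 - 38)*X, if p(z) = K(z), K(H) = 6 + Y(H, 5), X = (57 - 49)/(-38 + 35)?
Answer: -7 - 8*I*√2 ≈ -7.0 - 11.314*I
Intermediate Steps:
X = -8/3 (X = 8/(-3) = 8*(-⅓) = -8/3 ≈ -2.6667)
K(H) = 4 (K(H) = 6 - 2 = 4)
p(z) = 4
(p(1)*(-2) + 1) + √(20 - 38)*X = (4*(-2) + 1) + √(20 - 38)*(-8/3) = (-8 + 1) + √(-18)*(-8/3) = -7 + (3*I*√2)*(-8/3) = -7 - 8*I*√2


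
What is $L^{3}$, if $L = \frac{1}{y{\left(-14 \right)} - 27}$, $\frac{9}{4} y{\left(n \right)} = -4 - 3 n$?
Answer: $- \frac{729}{753571} \approx -0.00096739$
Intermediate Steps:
$y{\left(n \right)} = - \frac{16}{9} - \frac{4 n}{3}$ ($y{\left(n \right)} = \frac{4 \left(-4 - 3 n\right)}{9} = - \frac{16}{9} - \frac{4 n}{3}$)
$L = - \frac{9}{91}$ ($L = \frac{1}{\left(- \frac{16}{9} - - \frac{56}{3}\right) - 27} = \frac{1}{\left(- \frac{16}{9} + \frac{56}{3}\right) - 27} = \frac{1}{\frac{152}{9} - 27} = \frac{1}{- \frac{91}{9}} = - \frac{9}{91} \approx -0.098901$)
$L^{3} = \left(- \frac{9}{91}\right)^{3} = - \frac{729}{753571}$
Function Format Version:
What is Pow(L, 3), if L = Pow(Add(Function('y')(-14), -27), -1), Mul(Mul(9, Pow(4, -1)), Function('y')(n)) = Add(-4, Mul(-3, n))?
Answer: Rational(-729, 753571) ≈ -0.00096739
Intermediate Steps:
Function('y')(n) = Add(Rational(-16, 9), Mul(Rational(-4, 3), n)) (Function('y')(n) = Mul(Rational(4, 9), Add(-4, Mul(-3, n))) = Add(Rational(-16, 9), Mul(Rational(-4, 3), n)))
L = Rational(-9, 91) (L = Pow(Add(Add(Rational(-16, 9), Mul(Rational(-4, 3), -14)), -27), -1) = Pow(Add(Add(Rational(-16, 9), Rational(56, 3)), -27), -1) = Pow(Add(Rational(152, 9), -27), -1) = Pow(Rational(-91, 9), -1) = Rational(-9, 91) ≈ -0.098901)
Pow(L, 3) = Pow(Rational(-9, 91), 3) = Rational(-729, 753571)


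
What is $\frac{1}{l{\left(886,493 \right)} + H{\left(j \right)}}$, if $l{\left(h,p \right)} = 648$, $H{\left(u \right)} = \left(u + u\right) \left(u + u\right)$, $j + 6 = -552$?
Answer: $\frac{1}{1246104} \approx 8.025 \cdot 10^{-7}$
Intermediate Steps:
$j = -558$ ($j = -6 - 552 = -558$)
$H{\left(u \right)} = 4 u^{2}$ ($H{\left(u \right)} = 2 u 2 u = 4 u^{2}$)
$\frac{1}{l{\left(886,493 \right)} + H{\left(j \right)}} = \frac{1}{648 + 4 \left(-558\right)^{2}} = \frac{1}{648 + 4 \cdot 311364} = \frac{1}{648 + 1245456} = \frac{1}{1246104}$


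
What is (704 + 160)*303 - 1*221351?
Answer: 40441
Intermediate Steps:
(704 + 160)*303 - 1*221351 = 864*303 - 221351 = 261792 - 221351 = 40441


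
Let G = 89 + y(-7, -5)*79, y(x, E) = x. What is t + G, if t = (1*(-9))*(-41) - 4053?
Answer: -4148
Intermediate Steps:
G = -464 (G = 89 - 7*79 = 89 - 553 = -464)
t = -3684 (t = -9*(-41) - 4053 = 369 - 4053 = -3684)
t + G = -3684 - 464 = -4148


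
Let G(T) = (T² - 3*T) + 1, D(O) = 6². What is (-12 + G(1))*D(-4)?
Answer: -468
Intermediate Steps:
D(O) = 36
G(T) = 1 + T² - 3*T
(-12 + G(1))*D(-4) = (-12 + (1 + 1² - 3*1))*36 = (-12 + (1 + 1 - 3))*36 = (-12 - 1)*36 = -13*36 = -468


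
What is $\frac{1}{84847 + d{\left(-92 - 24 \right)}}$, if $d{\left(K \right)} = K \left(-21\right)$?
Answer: $\frac{1}{87283} \approx 1.1457 \cdot 10^{-5}$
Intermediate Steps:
$d{\left(K \right)} = - 21 K$
$\frac{1}{84847 + d{\left(-92 - 24 \right)}} = \frac{1}{84847 - 21 \left(-92 - 24\right)} = \frac{1}{84847 - -2436} = \frac{1}{84847 + 2436} = \frac{1}{87283}$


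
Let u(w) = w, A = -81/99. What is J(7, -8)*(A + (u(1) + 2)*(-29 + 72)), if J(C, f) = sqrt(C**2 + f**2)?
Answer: 1410*sqrt(113)/11 ≈ 1362.6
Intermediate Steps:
A = -9/11 (A = -81*1/99 = -9/11 ≈ -0.81818)
J(7, -8)*(A + (u(1) + 2)*(-29 + 72)) = sqrt(7**2 + (-8)**2)*(-9/11 + (1 + 2)*(-29 + 72)) = sqrt(49 + 64)*(-9/11 + 3*43) = sqrt(113)*(-9/11 + 129) = sqrt(113)*(1410/11) = 1410*sqrt(113)/11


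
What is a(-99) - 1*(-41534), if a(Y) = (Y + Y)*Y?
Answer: 61136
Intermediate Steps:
a(Y) = 2*Y² (a(Y) = (2*Y)*Y = 2*Y²)
a(-99) - 1*(-41534) = 2*(-99)² - 1*(-41534) = 2*9801 + 41534 = 19602 + 41534 = 61136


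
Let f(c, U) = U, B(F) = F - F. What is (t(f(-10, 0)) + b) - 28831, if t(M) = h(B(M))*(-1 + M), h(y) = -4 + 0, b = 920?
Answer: -27907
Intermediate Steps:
B(F) = 0
h(y) = -4
t(M) = 4 - 4*M (t(M) = -4*(-1 + M) = 4 - 4*M)
(t(f(-10, 0)) + b) - 28831 = ((4 - 4*0) + 920) - 28831 = ((4 + 0) + 920) - 28831 = (4 + 920) - 28831 = 924 - 28831 = -27907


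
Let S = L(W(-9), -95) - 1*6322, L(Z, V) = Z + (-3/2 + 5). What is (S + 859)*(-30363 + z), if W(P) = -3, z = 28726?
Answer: 17884225/2 ≈ 8.9421e+6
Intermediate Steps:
L(Z, V) = 7/2 + Z (L(Z, V) = Z + ((1/2)*(-3) + 5) = Z + (-3/2 + 5) = Z + 7/2 = 7/2 + Z)
S = -12643/2 (S = (7/2 - 3) - 1*6322 = 1/2 - 6322 = -12643/2 ≈ -6321.5)
(S + 859)*(-30363 + z) = (-12643/2 + 859)*(-30363 + 28726) = -10925/2*(-1637) = 17884225/2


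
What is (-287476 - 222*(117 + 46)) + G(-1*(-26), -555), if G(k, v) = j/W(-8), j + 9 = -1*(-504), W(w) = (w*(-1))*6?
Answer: -5178427/16 ≈ -3.2365e+5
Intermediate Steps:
W(w) = -6*w (W(w) = -w*6 = -6*w)
j = 495 (j = -9 - 1*(-504) = -9 + 504 = 495)
G(k, v) = 165/16 (G(k, v) = 495/((-6*(-8))) = 495/48 = 495*(1/48) = 165/16)
(-287476 - 222*(117 + 46)) + G(-1*(-26), -555) = (-287476 - 222*(117 + 46)) + 165/16 = (-287476 - 222*163) + 165/16 = (-287476 - 36186) + 165/16 = -323662 + 165/16 = -5178427/16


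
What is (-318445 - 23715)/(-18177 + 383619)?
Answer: -24440/26103 ≈ -0.93629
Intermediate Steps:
(-318445 - 23715)/(-18177 + 383619) = -342160/365442 = -342160*1/365442 = -24440/26103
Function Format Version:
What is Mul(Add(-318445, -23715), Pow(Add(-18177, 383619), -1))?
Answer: Rational(-24440, 26103) ≈ -0.93629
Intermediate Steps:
Mul(Add(-318445, -23715), Pow(Add(-18177, 383619), -1)) = Mul(-342160, Pow(365442, -1)) = Mul(-342160, Rational(1, 365442)) = Rational(-24440, 26103)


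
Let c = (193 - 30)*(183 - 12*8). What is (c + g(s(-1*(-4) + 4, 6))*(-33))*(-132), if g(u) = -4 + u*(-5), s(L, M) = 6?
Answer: -2019996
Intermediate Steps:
c = 14181 (c = 163*(183 - 96) = 163*87 = 14181)
g(u) = -4 - 5*u
(c + g(s(-1*(-4) + 4, 6))*(-33))*(-132) = (14181 + (-4 - 5*6)*(-33))*(-132) = (14181 + (-4 - 30)*(-33))*(-132) = (14181 - 34*(-33))*(-132) = (14181 + 1122)*(-132) = 15303*(-132) = -2019996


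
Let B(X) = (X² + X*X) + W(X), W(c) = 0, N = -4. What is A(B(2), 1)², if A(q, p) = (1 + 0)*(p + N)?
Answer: 9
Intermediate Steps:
B(X) = 2*X² (B(X) = (X² + X*X) + 0 = (X² + X²) + 0 = 2*X² + 0 = 2*X²)
A(q, p) = -4 + p (A(q, p) = (1 + 0)*(p - 4) = 1*(-4 + p) = -4 + p)
A(B(2), 1)² = (-4 + 1)² = (-3)² = 9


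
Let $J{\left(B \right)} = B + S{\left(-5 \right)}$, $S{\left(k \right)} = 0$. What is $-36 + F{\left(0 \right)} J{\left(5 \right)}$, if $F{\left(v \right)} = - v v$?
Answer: $-36$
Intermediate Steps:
$F{\left(v \right)} = - v^{2}$
$J{\left(B \right)} = B$ ($J{\left(B \right)} = B + 0 = B$)
$-36 + F{\left(0 \right)} J{\left(5 \right)} = -36 + - 0^{2} \cdot 5 = -36 + \left(-1\right) 0 \cdot 5 = -36 + 0 \cdot 5 = -36 + 0 = -36$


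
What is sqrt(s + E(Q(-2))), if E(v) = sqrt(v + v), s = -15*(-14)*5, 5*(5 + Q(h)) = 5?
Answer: sqrt(1050 + 2*I*sqrt(2)) ≈ 32.404 + 0.0436*I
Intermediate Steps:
Q(h) = -4 (Q(h) = -5 + (1/5)*5 = -5 + 1 = -4)
s = 1050 (s = 210*5 = 1050)
E(v) = sqrt(2)*sqrt(v) (E(v) = sqrt(2*v) = sqrt(2)*sqrt(v))
sqrt(s + E(Q(-2))) = sqrt(1050 + sqrt(2)*sqrt(-4)) = sqrt(1050 + sqrt(2)*(2*I)) = sqrt(1050 + 2*I*sqrt(2))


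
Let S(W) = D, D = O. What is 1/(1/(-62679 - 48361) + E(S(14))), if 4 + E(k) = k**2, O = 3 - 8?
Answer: 111040/2331839 ≈ 0.047619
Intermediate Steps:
O = -5
D = -5
S(W) = -5
E(k) = -4 + k**2
1/(1/(-62679 - 48361) + E(S(14))) = 1/(1/(-62679 - 48361) + (-4 + (-5)**2)) = 1/(1/(-111040) + (-4 + 25)) = 1/(-1/111040 + 21) = 1/(2331839/111040) = 111040/2331839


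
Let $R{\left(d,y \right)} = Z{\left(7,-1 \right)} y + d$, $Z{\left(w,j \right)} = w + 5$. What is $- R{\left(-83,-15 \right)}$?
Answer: $263$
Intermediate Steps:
$Z{\left(w,j \right)} = 5 + w$
$R{\left(d,y \right)} = d + 12 y$ ($R{\left(d,y \right)} = \left(5 + 7\right) y + d = 12 y + d = d + 12 y$)
$- R{\left(-83,-15 \right)} = - (-83 + 12 \left(-15\right)) = - (-83 - 180) = \left(-1\right) \left(-263\right) = 263$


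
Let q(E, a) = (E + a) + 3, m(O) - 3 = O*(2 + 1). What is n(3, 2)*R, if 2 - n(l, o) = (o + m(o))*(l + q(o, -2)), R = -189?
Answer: 12096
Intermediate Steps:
m(O) = 3 + 3*O (m(O) = 3 + O*(2 + 1) = 3 + O*3 = 3 + 3*O)
q(E, a) = 3 + E + a
n(l, o) = 2 - (3 + 4*o)*(1 + l + o) (n(l, o) = 2 - (o + (3 + 3*o))*(l + (3 + o - 2)) = 2 - (3 + 4*o)*(l + (1 + o)) = 2 - (3 + 4*o)*(1 + l + o))
n(3, 2)*R = (-1 - 7*2 - 4*2² - 3*3 - 4*3*2)*(-189) = (-1 - 14 - 4*4 - 9 - 24)*(-189) = (-1 - 14 - 16 - 9 - 24)*(-189) = -64*(-189) = 12096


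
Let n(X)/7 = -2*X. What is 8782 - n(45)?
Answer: 9412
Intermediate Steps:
n(X) = -14*X (n(X) = 7*(-2*X) = -14*X)
8782 - n(45) = 8782 - (-14)*45 = 8782 - 1*(-630) = 8782 + 630 = 9412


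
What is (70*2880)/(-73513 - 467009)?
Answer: -11200/30029 ≈ -0.37297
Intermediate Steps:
(70*2880)/(-73513 - 467009) = 201600/(-540522) = 201600*(-1/540522) = -11200/30029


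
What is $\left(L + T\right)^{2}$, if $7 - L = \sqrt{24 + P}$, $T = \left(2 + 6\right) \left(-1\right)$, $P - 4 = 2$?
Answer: $\left(1 + \sqrt{30}\right)^{2} \approx 41.954$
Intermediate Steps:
$P = 6$ ($P = 4 + 2 = 6$)
$T = -8$ ($T = 8 \left(-1\right) = -8$)
$L = 7 - \sqrt{30}$ ($L = 7 - \sqrt{24 + 6} = 7 - \sqrt{30} \approx 1.5228$)
$\left(L + T\right)^{2} = \left(\left(7 - \sqrt{30}\right) - 8\right)^{2} = \left(-1 - \sqrt{30}\right)^{2}$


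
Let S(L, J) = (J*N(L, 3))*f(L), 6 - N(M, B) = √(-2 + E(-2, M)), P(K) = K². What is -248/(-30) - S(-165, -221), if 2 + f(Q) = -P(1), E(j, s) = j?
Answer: -59546/15 + 1326*I ≈ -3969.7 + 1326.0*I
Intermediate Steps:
f(Q) = -3 (f(Q) = -2 - 1*1² = -2 - 1*1 = -2 - 1 = -3)
N(M, B) = 6 - 2*I (N(M, B) = 6 - √(-2 - 2) = 6 - √(-4) = 6 - 2*I)
S(L, J) = -3*J*(6 - 2*I) (S(L, J) = (J*(6 - 2*I))*(-3) = -3*J*(6 - 2*I))
-248/(-30) - S(-165, -221) = -248/(-30) - 6*(-221)*(-3 + I) = -248*(-1/30) - (3978 - 1326*I) = 124/15 + (-3978 + 1326*I) = -59546/15 + 1326*I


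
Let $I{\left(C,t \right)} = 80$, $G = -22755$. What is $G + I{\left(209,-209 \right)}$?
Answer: $-22675$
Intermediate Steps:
$G + I{\left(209,-209 \right)} = -22755 + 80 = -22675$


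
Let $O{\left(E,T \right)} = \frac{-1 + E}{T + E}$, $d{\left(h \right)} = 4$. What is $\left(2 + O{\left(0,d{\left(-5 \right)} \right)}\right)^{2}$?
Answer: $\frac{49}{16} \approx 3.0625$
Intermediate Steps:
$O{\left(E,T \right)} = \frac{-1 + E}{E + T}$
$\left(2 + O{\left(0,d{\left(-5 \right)} \right)}\right)^{2} = \left(2 + \frac{-1 + 0}{0 + 4}\right)^{2} = \left(2 + \frac{1}{4} \left(-1\right)\right)^{2} = \left(2 - \frac{1}{4}\right)^{2} = \left(\frac{7}{4}\right)^{2} = \frac{49}{16}$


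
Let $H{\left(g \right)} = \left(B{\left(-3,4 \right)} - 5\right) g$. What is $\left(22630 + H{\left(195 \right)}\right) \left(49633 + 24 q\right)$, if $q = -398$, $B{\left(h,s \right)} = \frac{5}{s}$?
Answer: $\frac{3510895195}{4} \approx 8.7772 \cdot 10^{8}$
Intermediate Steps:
$H{\left(g \right)} = - \frac{15 g}{4}$ ($H{\left(g \right)} = \left(\frac{5}{4} - 5\right) g = - \frac{15 g}{4}$)
$\left(22630 + H{\left(195 \right)}\right) \left(49633 + 24 q\right) = \left(22630 - \frac{2925}{4}\right) \left(49633 + 24 \left(-398\right)\right) = \left(22630 - \frac{2925}{4}\right) \left(49633 - 9552\right) = \frac{87595}{4} \cdot 40081 = \frac{3510895195}{4}$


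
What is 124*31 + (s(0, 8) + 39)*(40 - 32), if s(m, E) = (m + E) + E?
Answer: 4284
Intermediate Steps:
s(m, E) = m + 2*E (s(m, E) = (E + m) + E = m + 2*E)
124*31 + (s(0, 8) + 39)*(40 - 32) = 124*31 + ((0 + 2*8) + 39)*(40 - 32) = 3844 + ((0 + 16) + 39)*8 = 3844 + (16 + 39)*8 = 3844 + 55*8 = 3844 + 440 = 4284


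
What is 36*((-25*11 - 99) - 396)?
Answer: -27720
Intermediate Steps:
36*((-25*11 - 99) - 396) = 36*((-275 - 99) - 396) = 36*(-374 - 396) = 36*(-770) = -27720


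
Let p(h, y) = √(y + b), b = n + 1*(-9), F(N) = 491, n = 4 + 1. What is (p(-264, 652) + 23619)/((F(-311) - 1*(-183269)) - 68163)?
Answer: 23619/115597 + 18*√2/115597 ≈ 0.20454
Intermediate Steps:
n = 5
b = -4 (b = 5 + 1*(-9) = 5 - 9 = -4)
p(h, y) = √(-4 + y) (p(h, y) = √(y - 4) = √(-4 + y))
(p(-264, 652) + 23619)/((F(-311) - 1*(-183269)) - 68163) = (√(-4 + 652) + 23619)/((491 - 1*(-183269)) - 68163) = (√648 + 23619)/((491 + 183269) - 68163) = (18*√2 + 23619)/(183760 - 68163) = (23619 + 18*√2)/115597 = (23619 + 18*√2)*(1/115597) = 23619/115597 + 18*√2/115597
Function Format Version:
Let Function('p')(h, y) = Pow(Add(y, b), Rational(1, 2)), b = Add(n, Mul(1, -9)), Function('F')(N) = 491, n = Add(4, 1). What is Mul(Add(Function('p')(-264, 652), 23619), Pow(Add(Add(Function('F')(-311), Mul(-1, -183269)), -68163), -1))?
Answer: Add(Rational(23619, 115597), Mul(Rational(18, 115597), Pow(2, Rational(1, 2)))) ≈ 0.20454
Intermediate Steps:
n = 5
b = -4 (b = Add(5, Mul(1, -9)) = Add(5, -9) = -4)
Function('p')(h, y) = Pow(Add(-4, y), Rational(1, 2)) (Function('p')(h, y) = Pow(Add(y, -4), Rational(1, 2)) = Pow(Add(-4, y), Rational(1, 2)))
Mul(Add(Function('p')(-264, 652), 23619), Pow(Add(Add(Function('F')(-311), Mul(-1, -183269)), -68163), -1)) = Mul(Add(Pow(Add(-4, 652), Rational(1, 2)), 23619), Pow(Add(Add(491, Mul(-1, -183269)), -68163), -1)) = Mul(Add(Pow(648, Rational(1, 2)), 23619), Pow(Add(Add(491, 183269), -68163), -1)) = Mul(Add(Mul(18, Pow(2, Rational(1, 2))), 23619), Pow(Add(183760, -68163), -1)) = Mul(Add(23619, Mul(18, Pow(2, Rational(1, 2)))), Pow(115597, -1)) = Mul(Add(23619, Mul(18, Pow(2, Rational(1, 2)))), Rational(1, 115597)) = Add(Rational(23619, 115597), Mul(Rational(18, 115597), Pow(2, Rational(1, 2))))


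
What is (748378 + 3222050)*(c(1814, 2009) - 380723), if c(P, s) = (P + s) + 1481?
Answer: -1490574109332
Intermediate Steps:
c(P, s) = 1481 + P + s
(748378 + 3222050)*(c(1814, 2009) - 380723) = (748378 + 3222050)*((1481 + 1814 + 2009) - 380723) = 3970428*(5304 - 380723) = 3970428*(-375419) = -1490574109332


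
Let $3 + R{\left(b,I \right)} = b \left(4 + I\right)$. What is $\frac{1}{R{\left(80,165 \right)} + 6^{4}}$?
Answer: $\frac{1}{14813} \approx 6.7508 \cdot 10^{-5}$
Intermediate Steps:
$R{\left(b,I \right)} = -3 + b \left(4 + I\right)$
$\frac{1}{R{\left(80,165 \right)} + 6^{4}} = \frac{1}{\left(-3 + 4 \cdot 80 + 165 \cdot 80\right) + 6^{4}} = \frac{1}{\left(-3 + 320 + 13200\right) + 1296} = \frac{1}{13517 + 1296} = \frac{1}{14813}$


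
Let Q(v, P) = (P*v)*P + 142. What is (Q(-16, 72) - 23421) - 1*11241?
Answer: -117464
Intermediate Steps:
Q(v, P) = 142 + v*P² (Q(v, P) = v*P² + 142 = 142 + v*P²)
(Q(-16, 72) - 23421) - 1*11241 = ((142 - 16*72²) - 23421) - 1*11241 = ((142 - 16*5184) - 23421) - 11241 = ((142 - 82944) - 23421) - 11241 = (-82802 - 23421) - 11241 = -106223 - 11241 = -117464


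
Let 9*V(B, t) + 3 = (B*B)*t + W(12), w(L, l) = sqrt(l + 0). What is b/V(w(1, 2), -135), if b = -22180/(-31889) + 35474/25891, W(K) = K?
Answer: -1705492766/23943504871 ≈ -0.071230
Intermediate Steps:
w(L, l) = sqrt(l)
V(B, t) = 1 + t*B**2/9 (V(B, t) = -1/3 + ((B*B)*t + 12)/9 = -1/3 + (B**2*t + 12)/9 = -1/3 + (t*B**2 + 12)/9 = -1/3 + (12 + t*B**2)/9 = -1/3 + (4/3 + t*B**2/9) = 1 + t*B**2/9)
b = 1705492766/825638099 (b = -22180*(-1/31889) + 35474*(1/25891) = 22180/31889 + 35474/25891 = 1705492766/825638099 ≈ 2.0657)
b/V(w(1, 2), -135) = 1705492766/(825638099*(1 + (1/9)*(-135)*(sqrt(2))**2)) = 1705492766/(825638099*(1 + (1/9)*(-135)*2)) = 1705492766/(825638099*(1 - 30)) = (1705492766/825638099)/(-29) = (1705492766/825638099)*(-1/29) = -1705492766/23943504871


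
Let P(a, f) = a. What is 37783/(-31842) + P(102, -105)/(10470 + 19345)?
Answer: -1123252261/949369230 ≈ -1.1832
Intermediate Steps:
37783/(-31842) + P(102, -105)/(10470 + 19345) = 37783/(-31842) + 102/(10470 + 19345) = 37783*(-1/31842) + 102/29815 = -37783/31842 + 102*(1/29815) = -37783/31842 + 102/29815 = -1123252261/949369230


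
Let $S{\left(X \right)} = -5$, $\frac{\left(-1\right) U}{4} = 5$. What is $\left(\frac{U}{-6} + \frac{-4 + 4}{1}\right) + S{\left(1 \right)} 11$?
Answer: $- \frac{155}{3} \approx -51.667$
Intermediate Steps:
$U = -20$ ($U = \left(-4\right) 5 = -20$)
$\left(\frac{U}{-6} + \frac{-4 + 4}{1}\right) + S{\left(1 \right)} 11 = \left(- \frac{20}{-6} + \frac{-4 + 4}{1}\right) - 55 = \left(\left(-20\right) \left(- \frac{1}{6}\right) + 0 \cdot 1\right) - 55 = \left(\frac{10}{3} + 0\right) - 55 = \frac{10}{3} - 55 = - \frac{155}{3}$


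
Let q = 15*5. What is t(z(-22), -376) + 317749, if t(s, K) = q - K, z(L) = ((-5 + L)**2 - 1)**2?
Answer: 318200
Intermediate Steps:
q = 75
z(L) = (-1 + (-5 + L)**2)**2
t(s, K) = 75 - K
t(z(-22), -376) + 317749 = (75 - 1*(-376)) + 317749 = (75 + 376) + 317749 = 451 + 317749 = 318200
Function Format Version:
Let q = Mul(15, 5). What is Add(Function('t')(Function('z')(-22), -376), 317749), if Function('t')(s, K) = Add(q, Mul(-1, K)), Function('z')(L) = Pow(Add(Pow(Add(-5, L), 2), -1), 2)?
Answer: 318200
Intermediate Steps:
q = 75
Function('z')(L) = Pow(Add(-1, Pow(Add(-5, L), 2)), 2)
Function('t')(s, K) = Add(75, Mul(-1, K))
Add(Function('t')(Function('z')(-22), -376), 317749) = Add(Add(75, Mul(-1, -376)), 317749) = Add(Add(75, 376), 317749) = Add(451, 317749) = 318200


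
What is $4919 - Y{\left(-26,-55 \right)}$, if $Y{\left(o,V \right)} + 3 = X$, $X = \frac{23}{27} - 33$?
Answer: $\frac{133762}{27} \approx 4954.1$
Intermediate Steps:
$X = - \frac{868}{27}$ ($X = 23 \cdot \frac{1}{27} - 33 = \frac{23}{27} - 33 = - \frac{868}{27} \approx -32.148$)
$Y{\left(o,V \right)} = - \frac{949}{27}$ ($Y{\left(o,V \right)} = -3 - \frac{868}{27} = - \frac{949}{27}$)
$4919 - Y{\left(-26,-55 \right)} = 4919 - - \frac{949}{27} = 4919 + \frac{949}{27} = \frac{133762}{27}$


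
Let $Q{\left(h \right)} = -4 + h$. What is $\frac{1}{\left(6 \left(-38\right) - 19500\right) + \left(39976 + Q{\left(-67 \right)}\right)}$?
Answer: $\frac{1}{20177} \approx 4.9561 \cdot 10^{-5}$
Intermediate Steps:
$\frac{1}{\left(6 \left(-38\right) - 19500\right) + \left(39976 + Q{\left(-67 \right)}\right)} = \frac{1}{\left(6 \left(-38\right) - 19500\right) + \left(39976 - 71\right)} = \frac{1}{\left(-228 - 19500\right) + \left(39976 - 71\right)} = \frac{1}{-19728 + 39905} = \frac{1}{20177}$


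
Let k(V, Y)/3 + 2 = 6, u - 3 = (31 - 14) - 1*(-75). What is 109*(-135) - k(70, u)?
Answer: -14727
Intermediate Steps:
u = 95 (u = 3 + ((31 - 14) - 1*(-75)) = 3 + (17 + 75) = 3 + 92 = 95)
k(V, Y) = 12 (k(V, Y) = -6 + 3*6 = -6 + 18 = 12)
109*(-135) - k(70, u) = 109*(-135) - 1*12 = -14715 - 12 = -14727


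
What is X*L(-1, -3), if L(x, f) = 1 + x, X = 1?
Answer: 0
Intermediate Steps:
X*L(-1, -3) = 1*(1 - 1) = 1*0 = 0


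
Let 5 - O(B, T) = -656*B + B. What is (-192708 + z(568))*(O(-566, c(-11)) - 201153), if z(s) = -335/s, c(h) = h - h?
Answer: 31298448026781/284 ≈ 1.1021e+11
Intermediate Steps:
c(h) = 0
O(B, T) = 5 + 655*B (O(B, T) = 5 - (-656*B + B) = 5 - (-655)*B = 5 + 655*B)
(-192708 + z(568))*(O(-566, c(-11)) - 201153) = (-192708 - 335/568)*((5 + 655*(-566)) - 201153) = (-192708 - 335*1/568)*((5 - 370730) - 201153) = (-192708 - 335/568)*(-370725 - 201153) = -109458479/568*(-571878) = 31298448026781/284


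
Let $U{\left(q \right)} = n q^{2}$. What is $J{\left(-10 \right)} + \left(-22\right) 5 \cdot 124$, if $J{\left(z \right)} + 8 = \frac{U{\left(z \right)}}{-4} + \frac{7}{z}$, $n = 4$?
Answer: $- \frac{137487}{10} \approx -13749.0$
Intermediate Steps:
$U{\left(q \right)} = 4 q^{2}$
$J{\left(z \right)} = -8 - z^{2} + \frac{7}{z}$ ($J{\left(z \right)} = -8 + \left(\frac{4 z^{2}}{-4} + \frac{7}{z}\right) = -8 + \left(4 z^{2} \left(- \frac{1}{4}\right) + \frac{7}{z}\right) = -8 - \left(z^{2} - \frac{7}{z}\right) = -8 - z^{2} + \frac{7}{z}$)
$J{\left(-10 \right)} + \left(-22\right) 5 \cdot 124 = \left(-8 - \left(-10\right)^{2} + \frac{7}{-10}\right) + \left(-22\right) 5 \cdot 124 = \left(-8 - 100 + 7 \left(- \frac{1}{10}\right)\right) - 13640 = \left(-8 - 100 - \frac{7}{10}\right) - 13640 = - \frac{1087}{10} - 13640 = - \frac{137487}{10}$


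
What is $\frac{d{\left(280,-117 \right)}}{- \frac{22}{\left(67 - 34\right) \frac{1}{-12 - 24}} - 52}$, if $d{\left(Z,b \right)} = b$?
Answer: $\frac{117}{28} \approx 4.1786$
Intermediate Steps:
$\frac{d{\left(280,-117 \right)}}{- \frac{22}{\left(67 - 34\right) \frac{1}{-12 - 24}} - 52} = - \frac{117}{- \frac{22}{\left(67 - 34\right) \frac{1}{-12 - 24}} - 52} = - \frac{117}{- \frac{22}{33 \frac{1}{-36}} - 52} = - \frac{117}{- \frac{22}{33 \left(- \frac{1}{36}\right)} - 52} = - \frac{117}{- \frac{22}{- \frac{11}{12}} - 52} = - \frac{117}{\left(-22\right) \left(- \frac{12}{11}\right) - 52} = - \frac{117}{24 - 52} = - \frac{117}{-28} = \left(-117\right) \left(- \frac{1}{28}\right) = \frac{117}{28}$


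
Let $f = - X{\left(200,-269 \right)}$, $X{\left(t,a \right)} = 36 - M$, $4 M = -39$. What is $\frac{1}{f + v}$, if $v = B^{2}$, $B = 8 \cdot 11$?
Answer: $\frac{4}{30793} \approx 0.0001299$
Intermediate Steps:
$M = - \frac{39}{4}$ ($M = \frac{1}{4} \left(-39\right) = - \frac{39}{4} \approx -9.75$)
$X{\left(t,a \right)} = \frac{183}{4}$ ($X{\left(t,a \right)} = 36 - - \frac{39}{4} = 36 + \frac{39}{4} = \frac{183}{4}$)
$B = 88$
$f = - \frac{183}{4}$ ($f = \left(-1\right) \frac{183}{4} = - \frac{183}{4} \approx -45.75$)
$v = 7744$ ($v = 88^{2} = 7744$)
$\frac{1}{f + v} = \frac{1}{- \frac{183}{4} + 7744} = \frac{1}{\frac{30793}{4}} = \frac{4}{30793}$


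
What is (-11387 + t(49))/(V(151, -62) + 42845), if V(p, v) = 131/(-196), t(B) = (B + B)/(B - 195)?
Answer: -54311600/204338899 ≈ -0.26579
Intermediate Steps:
t(B) = 2*B/(-195 + B) (t(B) = (2*B)/(-195 + B) = 2*B/(-195 + B))
V(p, v) = -131/196 (V(p, v) = 131*(-1/196) = -131/196)
(-11387 + t(49))/(V(151, -62) + 42845) = (-11387 + 2*49/(-195 + 49))/(-131/196 + 42845) = (-11387 + 2*49/(-146))/(8397489/196) = (-11387 + 2*49*(-1/146))*(196/8397489) = (-11387 - 49/73)*(196/8397489) = -831300/73*196/8397489 = -54311600/204338899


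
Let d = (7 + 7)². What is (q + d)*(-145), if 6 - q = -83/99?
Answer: -2911745/99 ≈ -29412.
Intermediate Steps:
q = 677/99 (q = 6 - (-83)/99 = 6 - 1*(-83/99) = 6 + 83/99 = 677/99 ≈ 6.8384)
d = 196 (d = 14² = 196)
(q + d)*(-145) = (677/99 + 196)*(-145) = (20081/99)*(-145) = -2911745/99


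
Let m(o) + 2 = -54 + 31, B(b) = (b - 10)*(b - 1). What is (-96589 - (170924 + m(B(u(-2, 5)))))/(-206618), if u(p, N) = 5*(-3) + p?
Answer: 133744/103309 ≈ 1.2946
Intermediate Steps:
u(p, N) = -15 + p
B(b) = (-1 + b)*(-10 + b) (B(b) = (-10 + b)*(-1 + b) = (-1 + b)*(-10 + b))
m(o) = -25 (m(o) = -2 + (-54 + 31) = -2 - 23 = -25)
(-96589 - (170924 + m(B(u(-2, 5)))))/(-206618) = (-96589 - (170924 - 25))/(-206618) = (-96589 - 1*170899)*(-1/206618) = (-96589 - 170899)*(-1/206618) = -267488*(-1/206618) = 133744/103309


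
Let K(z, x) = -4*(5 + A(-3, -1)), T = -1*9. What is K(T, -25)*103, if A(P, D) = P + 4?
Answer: -2472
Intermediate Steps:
A(P, D) = 4 + P
T = -9
K(z, x) = -24 (K(z, x) = -4*(5 + (4 - 3)) = -4*(5 + 1) = -4*6 = -24)
K(T, -25)*103 = -24*103 = -2472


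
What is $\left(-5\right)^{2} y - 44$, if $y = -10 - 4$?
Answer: $-394$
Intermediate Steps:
$y = -14$
$\left(-5\right)^{2} y - 44 = \left(-5\right)^{2} \left(-14\right) - 44 = 25 \left(-14\right) - 44 = -350 - 44 = -394$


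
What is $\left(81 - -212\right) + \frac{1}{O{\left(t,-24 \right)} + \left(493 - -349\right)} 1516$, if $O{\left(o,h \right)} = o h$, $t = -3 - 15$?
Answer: $\frac{187399}{637} \approx 294.19$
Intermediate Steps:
$t = -18$ ($t = -3 - 15 = -18$)
$O{\left(o,h \right)} = h o$
$\left(81 - -212\right) + \frac{1}{O{\left(t,-24 \right)} + \left(493 - -349\right)} 1516 = \left(81 - -212\right) + \frac{1}{\left(-24\right) \left(-18\right) + \left(493 - -349\right)} 1516 = \left(81 + 212\right) + \frac{1}{432 + \left(493 + 349\right)} 1516 = 293 + \frac{1}{432 + 842} \cdot 1516 = 293 + \frac{1}{1274} \cdot 1516 = 293 + \frac{758}{637} = \frac{187399}{637}$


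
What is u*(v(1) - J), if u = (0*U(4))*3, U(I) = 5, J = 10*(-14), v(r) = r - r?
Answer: 0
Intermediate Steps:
v(r) = 0
J = -140
u = 0 (u = (0*5)*3 = 0*3 = 0)
u*(v(1) - J) = 0*(0 - 1*(-140)) = 0*(0 + 140) = 0*140 = 0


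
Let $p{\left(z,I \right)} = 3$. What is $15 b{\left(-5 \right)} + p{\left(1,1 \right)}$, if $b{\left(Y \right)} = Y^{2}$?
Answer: $378$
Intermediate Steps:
$15 b{\left(-5 \right)} + p{\left(1,1 \right)} = 15 \left(-5\right)^{2} + 3 = 15 \cdot 25 + 3 = 375 + 3 = 378$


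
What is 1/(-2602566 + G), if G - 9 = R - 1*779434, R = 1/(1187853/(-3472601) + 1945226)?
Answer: -6754992564973/22845324059802128642 ≈ -2.9568e-7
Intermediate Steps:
R = 3472601/6754992564973 (R = 1/(1187853*(-1/3472601) + 1945226) = 1/(-1187853/3472601 + 1945226) = 1/(6754992564973/3472601) = 3472601/6754992564973 ≈ 5.1408e-7)
G = -5265010079950607924/6754992564973 (G = 9 + (3472601/6754992564973 - 1*779434) = 9 + (3472601/6754992564973 - 779434) = 9 - 5265070874883692681/6754992564973 = -5265010079950607924/6754992564973 ≈ -7.7943e+5)
1/(-2602566 + G) = 1/(-2602566 - 5265010079950607924/6754992564973) = 1/(-22845324059802128642/6754992564973) = -6754992564973/22845324059802128642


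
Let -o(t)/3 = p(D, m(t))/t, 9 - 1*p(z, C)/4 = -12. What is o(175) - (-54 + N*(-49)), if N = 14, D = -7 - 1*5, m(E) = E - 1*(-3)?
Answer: 18464/25 ≈ 738.56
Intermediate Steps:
m(E) = 3 + E (m(E) = E + 3 = 3 + E)
D = -12 (D = -7 - 5 = -12)
p(z, C) = 84 (p(z, C) = 36 - 4*(-12) = 36 + 48 = 84)
o(t) = -252/t
o(175) - (-54 + N*(-49)) = -252/175 - (-54 + 14*(-49)) = -252*1/175 - (-54 - 686) = -36/25 - 1*(-740) = -36/25 + 740 = 18464/25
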